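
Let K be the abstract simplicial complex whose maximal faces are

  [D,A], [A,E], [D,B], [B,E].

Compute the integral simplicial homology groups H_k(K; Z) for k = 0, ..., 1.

H_0 ≅ Z,  H_1 ≅ Z.

Order the vertices as A < B < D < E. Listing each simplex with vertices in this order, K has dimension 1 with simplices:

  0-simplices (4): A, B, D, E
  1-simplices (4): AD, AE, BD, BE

Hence C_0 ≅ Z^4, C_1 ≅ Z^4.

∂_1: C_1 → C_0 sends each edge [p,q] (with p < q) to q − p. For instance
  ∂BE = E − B.
This gives a 4×4 integer matrix of rank 3; reducing to Smith normal form yields diagonal entries (1,1,1).

Now H_k = ker ∂_k / im ∂_{k+1}, so:

  H_0: rank C_0 − rank ∂_1 = 4 − 3 = 1, and the invariant factors of ∂_1 are all 1, so H_0 ≅ Z.
  H_1: rank ker ∂_1 − rank ∂_2 = (4 − 3) − 0 = 1, and there is no ∂_2, so H_1 ≅ Z.

(K is a triangulation of the circle S^1.)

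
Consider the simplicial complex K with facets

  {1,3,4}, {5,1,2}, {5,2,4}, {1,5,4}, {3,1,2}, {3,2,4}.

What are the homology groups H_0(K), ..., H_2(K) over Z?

H_0 = Z,  H_1 = 0,  H_2 = Z.

Take the total order 1 < 2 < 3 < 4 < 5 on the vertex set. Then K (dimension 2) consists of the simplices:

  0-simplices (5): [1], [2], [3], [4], [5]
  1-simplices (9): [1,2], [1,3], [1,4], [1,5], [2,3], [2,4], [2,5], [3,4], [4,5]
  2-simplices (6): [1,2,3], [1,2,5], [1,3,4], [1,4,5], [2,3,4], [2,4,5]

so the chain groups are C_0 ≅ Z^5, C_1 ≅ Z^9, C_2 ≅ Z^6.

The boundary map ∂_1: C_1 → C_0 sends each edge [p,q] (with p < q) to q − p. For instance
  ∂[2,5] = [5] − [2].
The resulting 5×9 matrix has rank 4, and its Smith normal form has invariant factors (1,1,1,1).

∂_2: C_2 → C_1 sends each 2-simplex [p,q,r] to [q,r] − [p,r] + [p,q]. For instance
  ∂[2,3,4] = [3,4] − [2,4] + [2,3],
  ∂[1,2,5] = [2,5] − [1,5] + [1,2].
This gives a 9×6 integer matrix of rank 5; reducing to Smith normal form yields diagonal entries (1,1,1,1,1).

Now H_k = ker ∂_k / im ∂_{k+1}, so:

  H_0: rank C_0 − rank ∂_1 = 5 − 4 = 1, and the invariant factors of ∂_1 are all 1, so H_0 ≅ Z.
  H_1: rank ker ∂_1 − rank ∂_2 = (9 − 4) − 5 = 0, and the invariant factors of ∂_2 are all 1, so H_1 ≅ 0.
  H_2: rank ker ∂_2 − rank ∂_3 = (6 − 5) − 0 = 1, and there is no ∂_3, so H_2 ≅ Z.

(K is a triangulation of the 2-sphere S^2.)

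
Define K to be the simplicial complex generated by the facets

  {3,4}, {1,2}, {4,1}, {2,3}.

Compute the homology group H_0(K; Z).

We work with the vertex ordering 1 < 2 < 3 < 4. The simplices of K, each written with vertices in increasing order, are:

  0-simplices (4): [1], [2], [3], [4]
  1-simplices (4): [1,2], [1,4], [2,3], [3,4]

Hence C_0 ≅ Z^4, C_1 ≅ Z^4.

The boundary map ∂_1: C_1 → C_0 sends each edge [p,q] (with p < q) to q − p.
This gives a 4×4 integer matrix of rank 3; reducing to Smith normal form yields diagonal entries (1,1,1).

Now H_k = ker ∂_k / im ∂_{k+1}, so:

  H_0: rank C_0 − rank ∂_1 = 4 − 3 = 1, and the invariant factors of ∂_1 are all 1, so H_0 = Z.

H_0 = Z.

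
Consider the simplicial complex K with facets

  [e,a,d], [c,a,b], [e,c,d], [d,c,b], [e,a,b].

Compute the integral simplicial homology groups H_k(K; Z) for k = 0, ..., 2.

Take the total order a < b < c < d < e on the vertex set. Then K (dimension 2) consists of the simplices:

  0-simplices (5): a, b, c, d, e
  1-simplices (10): ab, ac, ad, ae, bc, bd, be, cd, ce, de
  2-simplices (5): abc, abe, ade, bcd, cde

Hence C_0 ≅ Z^5, C_1 ≅ Z^10, C_2 ≅ Z^5.

Boundary ∂_1: C_1 → C_0 is given by ∂[p,q] = [q] − [p]. For instance
  ∂bd = d − b.
The resulting 5×10 matrix has rank 4, and its Smith normal form has invariant factors (1,1,1,1).

∂_2: C_2 → C_1 acts by ∂[p,q,r] = [q,r] − [p,r] + [p,q]. For instance
  ∂abc = bc − ac + ab,
  ∂abe = be − ae + ab.
The 10×5 boundary matrix has rank 5 and Smith normal form diag(1,1,1,1,1).

Computing H_k = (kernel of ∂_k) / (image of ∂_{k+1}):

  H_0: rank C_0 − rank ∂_1 = 5 − 4 = 1, and the invariant factors of ∂_1 are all 1, so H_0 = Z.
  H_1: rank ker ∂_1 − rank ∂_2 = (10 − 4) − 5 = 1, and the invariant factors of ∂_2 are all 1, so H_1 = Z.
  H_2: rank ker ∂_2 − rank ∂_3 = (5 − 5) − 0 = 0, and there is no ∂_3, so H_2 = 0.

As a check, the Euler characteristic is 5 − 10 + 5 = 0, which agrees with 1 − 1 + 0 = 0.
(K is a triangulation of the Möbius band.)

H_0 ≅ Z,  H_1 ≅ Z,  H_2 = 0.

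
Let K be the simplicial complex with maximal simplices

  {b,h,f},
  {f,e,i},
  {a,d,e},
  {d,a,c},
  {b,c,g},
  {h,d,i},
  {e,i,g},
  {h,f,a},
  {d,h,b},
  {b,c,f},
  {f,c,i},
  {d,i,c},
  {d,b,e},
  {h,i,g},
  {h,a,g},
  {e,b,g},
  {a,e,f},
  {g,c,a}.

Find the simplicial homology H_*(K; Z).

H_0 ≅ Z,  H_1 ≅ Z^2,  H_2 ≅ Z.

We work with the vertex ordering a < b < c < d < e < f < g < h < i. The simplices of K, each written with vertices in increasing order, are:

  0-simplices (9): a, b, c, d, e, f, g, h, i
  1-simplices (27): ac, ad, ae, af, ag, ah, bc, bd, be, bf, bg, bh, cd, cf, cg, ci, de, dh, di, ef, eg, ei, fh, fi, gh, gi, hi
  2-simplices (18): acd, acg, ade, aef, afh, agh, bcf, bcg, bde, bdh, beg, bfh, cdi, cfi, dhi, efi, egi, ghi

giving chain groups C_0 ≅ Z^9, C_1 ≅ Z^27, C_2 ≅ Z^18.

∂_1: C_1 → C_0 sends each edge [p,q] (with p < q) to q − p. For instance
  ∂ah = h − a.
The resulting 9×27 matrix has rank 8, and its Smith normal form has invariant factors (1,1,1,1,1,1,1,1).

∂_2: C_2 → C_1 sends each 2-simplex [p,q,r] to [q,r] − [p,r] + [p,q]. For instance
  ∂bcg = cg − bg + bc,
  ∂ghi = hi − gi + gh.
This gives a 27×18 integer matrix of rank 17; reducing to Smith normal form yields diagonal entries (1,1,1,1,1,1,1,1,1,1,1,1,1,1,1,1,1).

Reading off H_k = ker ∂_k / im ∂_{k+1}:

  H_0: rank C_0 − rank ∂_1 = 9 − 8 = 1, and the invariant factors of ∂_1 are all 1, so H_0 ≅ Z.
  H_1: rank ker ∂_1 − rank ∂_2 = (27 − 8) − 17 = 2, and the invariant factors of ∂_2 are all 1, so H_1 ≅ Z^2.
  H_2: rank ker ∂_2 − rank ∂_3 = (18 − 17) − 0 = 1, and there is no ∂_3, so H_2 ≅ Z.

(K is a triangulation of the torus T^2.)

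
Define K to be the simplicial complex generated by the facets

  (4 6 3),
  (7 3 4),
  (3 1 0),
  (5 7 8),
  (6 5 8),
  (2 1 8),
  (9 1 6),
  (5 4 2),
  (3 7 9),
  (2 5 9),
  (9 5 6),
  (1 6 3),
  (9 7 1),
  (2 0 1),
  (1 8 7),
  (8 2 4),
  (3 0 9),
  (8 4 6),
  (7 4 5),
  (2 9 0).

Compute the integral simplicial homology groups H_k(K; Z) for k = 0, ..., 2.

H_0 = Z,  H_1 = Z ⊕ Z/2Z,  H_2 = 0.

Order the vertices as 0 < 1 < 2 < 3 < 4 < 5 < 6 < 7 < 8 < 9. Listing each simplex with vertices in this order, K has dimension 2 with simplices:

  0-simplices (10): [0], [1], [2], [3], [4], [5], [6], [7], [8], [9]
  1-simplices (30): (30 of them)
  2-simplices (20): (20 of them)

giving chain groups C_0 ≅ Z^10, C_1 ≅ Z^30, C_2 ≅ Z^20.

∂_1: C_1 → C_0 maps an edge to its endpoints' difference, ∂[p,q] = q − p.
This gives a 10×30 integer matrix of rank 9; reducing to Smith normal form yields diagonal entries (1,1,1,1,1,1,1,1,1).

Boundary ∂_2: C_2 → C_1 sends each 2-simplex [p,q,r] to [q,r] − [p,r] + [p,q]. For instance
  ∂[4,5,7] = [5,7] − [4,7] + [4,5],
  ∂[2,4,5] = [4,5] − [2,5] + [2,4].
This gives a 30×20 integer matrix of rank 20; reducing to Smith normal form yields diagonal entries (1,1,1,1,1,1,1,1,1,1,1,1,1,1,1,1,1,1,1,2).

Now H_k = ker ∂_k / im ∂_{k+1}, so:

  H_0: rank C_0 − rank ∂_1 = 10 − 9 = 1, and the invariant factors of ∂_1 are all 1, so H_0 ≅ Z.
  H_1: rank ker ∂_1 − rank ∂_2 = (30 − 9) − 20 = 1, and ∂_2 has invariant factor 2 > 1, so H_1 ≅ Z ⊕ Z/2Z.
  H_2: rank ker ∂_2 − rank ∂_3 = (20 − 20) − 0 = 0, and there is no ∂_3, so H_2 ≅ 0.

(K is a triangulation of the Klein bottle.)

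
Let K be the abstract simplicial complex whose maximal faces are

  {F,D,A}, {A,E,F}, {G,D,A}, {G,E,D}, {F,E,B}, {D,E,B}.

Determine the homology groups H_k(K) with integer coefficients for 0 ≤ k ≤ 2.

H_0 ≅ Z,  H_1 ≅ Z,  H_2 = 0.

Take the total order A < B < D < E < F < G on the vertex set. Then K (dimension 2) consists of the simplices:

  0-simplices (6): A, B, D, E, F, G
  1-simplices (12): AD, AE, AF, AG, BD, BE, BF, DE, DF, DG, EF, EG
  2-simplices (6): ADF, ADG, AEF, BDE, BEF, DEG

giving chain groups C_0 ≅ Z^6, C_1 ≅ Z^12, C_2 ≅ Z^6.

∂_1: C_1 → C_0 sends each edge [p,q] (with p < q) to q − p. For instance
  ∂DG = G − D.
The 6×12 boundary matrix has rank 5 and Smith normal form diag(1,1,1,1,1).

∂_2: C_2 → C_1 maps a triangle to the signed sum of its edges. For instance
  ∂ADG = DG − AG + AD,
  ∂BEF = EF − BF + BE.
The 12×6 boundary matrix has rank 6 and Smith normal form diag(1,1,1,1,1,1).

Now H_k = ker ∂_k / im ∂_{k+1}, so:

  H_0: rank C_0 − rank ∂_1 = 6 − 5 = 1, and the invariant factors of ∂_1 are all 1, so H_0 ≅ Z.
  H_1: rank ker ∂_1 − rank ∂_2 = (12 − 5) − 6 = 1, and the invariant factors of ∂_2 are all 1, so H_1 ≅ Z.
  H_2: rank ker ∂_2 − rank ∂_3 = (6 − 6) − 0 = 0, and there is no ∂_3, so H_2 ≅ 0.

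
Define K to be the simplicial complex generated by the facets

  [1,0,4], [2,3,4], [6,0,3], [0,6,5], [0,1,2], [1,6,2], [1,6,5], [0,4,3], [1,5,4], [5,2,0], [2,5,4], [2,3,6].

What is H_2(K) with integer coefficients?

Fix the vertex order 0 < 1 < 2 < 3 < 4 < 5 < 6 and write every simplex with vertices in increasing order. Then dim K = 2 and the simplices of K are:

  0-simplices (7): [0], [1], [2], [3], [4], [5], [6]
  1-simplices (18): [0,1], [0,2], [0,3], [0,4], [0,5], [0,6], [1,2], [1,4], [1,5], [1,6], [2,3], [2,4], [2,5], [2,6], [3,4], [3,6], [4,5], [5,6]
  2-simplices (12): [0,1,2], [0,1,4], [0,2,5], [0,3,4], [0,3,6], [0,5,6], [1,2,6], [1,4,5], [1,5,6], [2,3,4], [2,3,6], [2,4,5]

Hence C_0 ≅ Z^7, C_1 ≅ Z^18, C_2 ≅ Z^12.

Boundary ∂_1: C_1 → C_0 sends each edge [p,q] (with p < q) to q − p. For instance
  ∂[3,4] = [4] − [3].
The resulting 7×18 matrix has rank 6, and its Smith normal form has invariant factors (1,1,1,1,1,1).

∂_2: C_2 → C_1 acts by ∂[p,q,r] = [q,r] − [p,r] + [p,q]. For instance
  ∂[1,2,6] = [2,6] − [1,6] + [1,2],
  ∂[0,3,6] = [3,6] − [0,6] + [0,3].
The resulting 18×12 matrix has rank 12, and its Smith normal form has invariant factors (1,1,1,1,1,1,1,1,1,1,1,2).

From H_k ≅ ker(∂_k) / im(∂_{k+1}) we obtain:

  H_2: rank ker ∂_2 − rank ∂_3 = (12 − 12) − 0 = 0, and there is no ∂_3, so H_2 ≅ 0.

(K is a triangulation of the real projective plane RP^2.)

H_2 = 0.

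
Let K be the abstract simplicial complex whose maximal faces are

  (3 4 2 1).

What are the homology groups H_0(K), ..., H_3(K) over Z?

H_0 ≅ Z,  H_1 = 0,  H_2 = 0,  H_3 = 0.

We work with the vertex ordering 1 < 2 < 3 < 4. The simplices of K, each written with vertices in increasing order, are:

  0-simplices (4): [1], [2], [3], [4]
  1-simplices (6): [1,2], [1,3], [1,4], [2,3], [2,4], [3,4]
  2-simplices (4): [1,2,3], [1,2,4], [1,3,4], [2,3,4]
  3-simplices (1): [1,2,3,4]

Hence C_0 ≅ Z^4, C_1 ≅ Z^6, C_2 ≅ Z^4, C_3 ≅ Z^1.

The boundary map ∂_1: C_1 → C_0 is given by ∂[p,q] = [q] − [p]. For instance
  ∂[2,4] = [4] − [2].
The 4×6 boundary matrix has rank 3 and Smith normal form diag(1,1,1).

∂_2: C_2 → C_1 sends each 2-simplex [p,q,r] to [q,r] − [p,r] + [p,q]. For instance
  ∂[2,3,4] = [3,4] − [2,4] + [2,3],
  ∂[1,2,3] = [2,3] − [1,3] + [1,2].
As a 6×4 matrix over Z this has rank 3, with invariant factors (1,1,1).

The boundary map ∂_3: C_3 → C_2 sends each 3-simplex σ to the alternating sum Σ_i (−1)^i (σ with its i-th vertex removed). For instance
  ∂[1,2,3,4] = [2,3,4] − [1,3,4] + [1,2,4] − [1,2,3].
The resulting 4×1 matrix has rank 1, and its Smith normal form has invariant factors (1).

Now H_k = ker ∂_k / im ∂_{k+1}, so:

  H_0: rank C_0 − rank ∂_1 = 4 − 3 = 1, and the invariant factors of ∂_1 are all 1, so H_0 ≅ Z.
  H_1: rank ker ∂_1 − rank ∂_2 = (6 − 3) − 3 = 0, and the invariant factors of ∂_2 are all 1, so H_1 ≅ 0.
  H_2: rank ker ∂_2 − rank ∂_3 = (4 − 3) − 1 = 0, and the invariant factors of ∂_3 are all 1, so H_2 ≅ 0.
  H_3: rank ker ∂_3 − rank ∂_4 = (1 − 1) − 0 = 0, and there is no ∂_4, so H_3 ≅ 0.

As a check, the Euler characteristic is 4 − 6 + 4 − 1 = 1, which agrees with 1 − 0 + 0 − 0 = 1.
(K is a triangulation of the 3-simplex.)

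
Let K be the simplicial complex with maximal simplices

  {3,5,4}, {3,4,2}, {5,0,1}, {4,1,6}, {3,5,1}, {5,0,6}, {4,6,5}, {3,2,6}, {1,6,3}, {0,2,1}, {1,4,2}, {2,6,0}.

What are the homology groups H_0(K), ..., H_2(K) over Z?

H_0 ≅ Z,  H_1 ≅ Z/2Z,  H_2 = 0.

Take the total order 0 < 1 < 2 < 3 < 4 < 5 < 6 on the vertex set. Then K (dimension 2) consists of the simplices:

  0-simplices (7): [0], [1], [2], [3], [4], [5], [6]
  1-simplices (18): [0,1], [0,2], [0,5], [0,6], [1,2], [1,3], [1,4], [1,5], [1,6], [2,3], [2,4], [2,6], [3,4], [3,5], [3,6], [4,5], [4,6], [5,6]
  2-simplices (12): [0,1,2], [0,1,5], [0,2,6], [0,5,6], [1,2,4], [1,3,5], [1,3,6], [1,4,6], [2,3,4], [2,3,6], [3,4,5], [4,5,6]

so the chain groups are C_0 ≅ Z^7, C_1 ≅ Z^18, C_2 ≅ Z^12.

∂_1: C_1 → C_0 sends each edge [p,q] (with p < q) to q − p.
The resulting 7×18 matrix has rank 6, and its Smith normal form has invariant factors (1,1,1,1,1,1).

∂_2: C_2 → C_1 sends each 2-simplex [p,q,r] to [q,r] − [p,r] + [p,q]. For instance
  ∂[4,5,6] = [5,6] − [4,6] + [4,5],
  ∂[0,2,6] = [2,6] − [0,6] + [0,2].
The resulting 18×12 matrix has rank 12, and its Smith normal form has invariant factors (1,1,1,1,1,1,1,1,1,1,1,2).

Computing H_k = (kernel of ∂_k) / (image of ∂_{k+1}):

  H_0: rank C_0 − rank ∂_1 = 7 − 6 = 1, and the invariant factors of ∂_1 are all 1, so H_0 ≅ Z.
  H_1: rank ker ∂_1 − rank ∂_2 = (18 − 6) − 12 = 0, and ∂_2 has invariant factor 2 > 1, so H_1 ≅ Z/2Z.
  H_2: rank ker ∂_2 − rank ∂_3 = (12 − 12) − 0 = 0, and there is no ∂_3, so H_2 ≅ 0.

As a check, the Euler characteristic is 7 − 18 + 12 = 1, which agrees with 1 − 0 + 0 = 1.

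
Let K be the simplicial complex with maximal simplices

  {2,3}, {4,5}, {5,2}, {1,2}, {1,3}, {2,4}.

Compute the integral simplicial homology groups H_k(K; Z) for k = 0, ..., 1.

Take the total order 1 < 2 < 3 < 4 < 5 on the vertex set. Then K (dimension 1) consists of the simplices:

  0-simplices (5): [1], [2], [3], [4], [5]
  1-simplices (6): [1,2], [1,3], [2,3], [2,4], [2,5], [4,5]

so the chain groups are C_0 ≅ Z^5, C_1 ≅ Z^6.

Boundary ∂_1: C_1 → C_0 sends each edge [p,q] (with p < q) to q − p. For instance
  ∂[4,5] = [5] − [4].
This gives a 5×6 integer matrix of rank 4; reducing to Smith normal form yields diagonal entries (1,1,1,1).

Reading off H_k = ker ∂_k / im ∂_{k+1}:

  H_0: rank C_0 − rank ∂_1 = 5 − 4 = 1, and the invariant factors of ∂_1 are all 1, so H_0 ≅ Z.
  H_1: rank ker ∂_1 − rank ∂_2 = (6 − 4) − 0 = 2, and there is no ∂_2, so H_1 ≅ Z^2.

H_0 ≅ Z,  H_1 ≅ Z^2.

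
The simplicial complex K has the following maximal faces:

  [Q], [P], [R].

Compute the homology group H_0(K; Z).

Fix the vertex order P < Q < R and write every simplex with vertices in increasing order. Then dim K = 0 and the simplices of K are:

  0-simplices (3): P, Q, R

so the chain groups are C_0 ≅ Z^3.

Now H_k = ker ∂_k / im ∂_{k+1}, so:

  H_0: rank C_0 − rank ∂_1 = 3 − 0 = 3, and there is no ∂_1, so H_0 ≅ Z^3.

H_0 ≅ Z^3.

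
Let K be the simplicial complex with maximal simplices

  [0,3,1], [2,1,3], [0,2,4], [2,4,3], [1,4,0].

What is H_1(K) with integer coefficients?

H_1 ≅ Z.

K has 5 vertices, 10 edges, 5 triangles.
rank ∂_1 = 4, rank ∂_2 = 5 ⇒ b_1 = 10 − 4 − 5 = 1; all invariant factors of ∂_2 are 1 so no torsion. So H_1 ≅ Z.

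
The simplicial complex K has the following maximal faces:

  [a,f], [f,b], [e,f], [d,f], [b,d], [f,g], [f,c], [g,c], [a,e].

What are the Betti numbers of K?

b_0 = 1, b_1 = 3.

Order the vertices as a < b < c < d < e < f < g. Listing each simplex with vertices in this order, K has dimension 1 with simplices:

  0-simplices (7): a, b, c, d, e, f, g
  1-simplices (9): ae, af, bd, bf, cf, cg, df, ef, fg

so the chain groups are C_0 ≅ Z^7, C_1 ≅ Z^9.

Boundary ∂_1: C_1 → C_0 sends each edge [p,q] (with p < q) to q − p. For instance
  ∂cf = f − c.
The resulting 7×9 matrix has rank 6, and its Smith normal form has invariant factors (1,1,1,1,1,1).

Now H_k = ker ∂_k / im ∂_{k+1}, so:

  H_0: rank C_0 − rank ∂_1 = 7 − 6 = 1, and the invariant factors of ∂_1 are all 1, so H_0 ≅ Z.
  H_1: rank ker ∂_1 − rank ∂_2 = (9 − 6) − 0 = 3, and there is no ∂_2, so H_1 ≅ Z^3.

(K is a triangulation of a wedge of 3 circles.)

Hence the Betti numbers are b_0 = 1, b_1 = 3.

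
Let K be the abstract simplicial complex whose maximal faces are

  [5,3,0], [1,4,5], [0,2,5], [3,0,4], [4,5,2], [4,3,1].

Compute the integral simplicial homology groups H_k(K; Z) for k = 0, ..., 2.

Take the total order 0 < 1 < 2 < 3 < 4 < 5 on the vertex set. Then K (dimension 2) consists of the simplices:

  0-simplices (6): [0], [1], [2], [3], [4], [5]
  1-simplices (12): [0,2], [0,3], [0,4], [0,5], [1,3], [1,4], [1,5], [2,4], [2,5], [3,4], [3,5], [4,5]
  2-simplices (6): [0,2,5], [0,3,4], [0,3,5], [1,3,4], [1,4,5], [2,4,5]

Hence C_0 ≅ Z^6, C_1 ≅ Z^12, C_2 ≅ Z^6.

∂_1: C_1 → C_0 maps an edge to its endpoints' difference, ∂[p,q] = q − p. For instance
  ∂[0,3] = [3] − [0].
The 6×12 boundary matrix has rank 5 and Smith normal form diag(1,1,1,1,1).

The boundary map ∂_2: C_2 → C_1 acts by ∂[p,q,r] = [q,r] − [p,r] + [p,q]. For instance
  ∂[0,3,4] = [3,4] − [0,4] + [0,3],
  ∂[2,4,5] = [4,5] − [2,5] + [2,4].
This gives a 12×6 integer matrix of rank 6; reducing to Smith normal form yields diagonal entries (1,1,1,1,1,1).

Reading off H_k = ker ∂_k / im ∂_{k+1}:

  H_0: rank C_0 − rank ∂_1 = 6 − 5 = 1, and the invariant factors of ∂_1 are all 1, so H_0 ≅ Z.
  H_1: rank ker ∂_1 − rank ∂_2 = (12 − 5) − 6 = 1, and the invariant factors of ∂_2 are all 1, so H_1 ≅ Z.
  H_2: rank ker ∂_2 − rank ∂_3 = (6 − 6) − 0 = 0, and there is no ∂_3, so H_2 ≅ 0.

As a check, the Euler characteristic is 6 − 12 + 6 = 0, which agrees with 1 − 1 + 0 = 0.

H_0 ≅ Z,  H_1 ≅ Z,  H_2 = 0.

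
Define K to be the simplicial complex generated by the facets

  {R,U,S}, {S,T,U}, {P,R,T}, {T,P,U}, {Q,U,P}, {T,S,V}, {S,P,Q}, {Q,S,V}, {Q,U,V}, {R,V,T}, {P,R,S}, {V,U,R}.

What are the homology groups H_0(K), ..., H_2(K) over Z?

Order the vertices as P < Q < R < S < T < U < V. Listing each simplex with vertices in this order, K has dimension 2 with simplices:

  0-simplices (7): P, Q, R, S, T, U, V
  1-simplices (18): PQ, PR, PS, PT, PU, QS, QU, QV, RS, RT, RU, RV, ST, SU, SV, TU, TV, UV
  2-simplices (12): PQS, PQU, PRS, PRT, PTU, QSV, QUV, RSU, RTV, RUV, STU, STV

so the chain groups are C_0 ≅ Z^7, C_1 ≅ Z^18, C_2 ≅ Z^12.

Boundary ∂_1: C_1 → C_0 maps an edge to its endpoints' difference, ∂[p,q] = q − p.
The 7×18 boundary matrix has rank 6 and Smith normal form diag(1,1,1,1,1,1).

Boundary ∂_2: C_2 → C_1 acts by ∂[p,q,r] = [q,r] − [p,r] + [p,q]. For instance
  ∂QUV = UV − QV + QU,
  ∂PTU = TU − PU + PT.
This gives a 18×12 integer matrix of rank 12; reducing to Smith normal form yields diagonal entries (1,1,1,1,1,1,1,1,1,1,1,2).

Reading off H_k = ker ∂_k / im ∂_{k+1}:

  H_0: rank C_0 − rank ∂_1 = 7 − 6 = 1, and the invariant factors of ∂_1 are all 1, so H_0 = Z.
  H_1: rank ker ∂_1 − rank ∂_2 = (18 − 6) − 12 = 0, and ∂_2 has invariant factor 2 > 1, so H_1 = Z/2Z.
  H_2: rank ker ∂_2 − rank ∂_3 = (12 − 12) − 0 = 0, and there is no ∂_3, so H_2 = 0.

H_0 = Z,  H_1 = Z/2Z,  H_2 = 0.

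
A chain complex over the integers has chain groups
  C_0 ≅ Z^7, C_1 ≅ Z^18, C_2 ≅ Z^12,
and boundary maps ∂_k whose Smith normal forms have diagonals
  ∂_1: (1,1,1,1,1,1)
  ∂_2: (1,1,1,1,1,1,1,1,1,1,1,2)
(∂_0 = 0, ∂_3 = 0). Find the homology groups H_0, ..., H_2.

H_0: b_0 = 7 − 0 − 6 = 1; torsion from ∂_1 factors > 1: none. So H_0 = Z.
H_1: b_1 = 18 − 6 − 12 = 0; torsion from ∂_2 factors > 1: [2]. So H_1 = Z/2Z.
H_2: b_2 = 12 − 12 − 0 = 0; torsion from ∂_3 factors > 1: none. So H_2 = 0.

H_0 = Z,  H_1 = Z/2Z,  H_2 = 0.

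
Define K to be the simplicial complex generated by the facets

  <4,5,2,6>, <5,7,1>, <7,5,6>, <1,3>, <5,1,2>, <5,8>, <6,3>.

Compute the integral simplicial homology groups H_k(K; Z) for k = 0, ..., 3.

Take the total order 1 < 2 < 3 < 4 < 5 < 6 < 7 < 8 on the vertex set. Then K (dimension 3) consists of the simplices:

  0-simplices (8): [1], [2], [3], [4], [5], [6], [7], [8]
  1-simplices (14): [1,2], [1,3], [1,5], [1,7], [2,4], [2,5], [2,6], [3,6], [4,5], [4,6], [5,6], [5,7], [5,8], [6,7]
  2-simplices (7): [1,2,5], [1,5,7], [2,4,5], [2,4,6], [2,5,6], [4,5,6], [5,6,7]
  3-simplices (1): [2,4,5,6]

so the chain groups are C_0 ≅ Z^8, C_1 ≅ Z^14, C_2 ≅ Z^7, C_3 ≅ Z^1.

The boundary map ∂_1: C_1 → C_0 is given by ∂[p,q] = [q] − [p]. For instance
  ∂[2,6] = [6] − [2].
As a 8×14 matrix over Z this has rank 7, with invariant factors (1,1,1,1,1,1,1).

Boundary ∂_2: C_2 → C_1 maps a triangle to the signed sum of its edges. For instance
  ∂[1,2,5] = [2,5] − [1,5] + [1,2],
  ∂[4,5,6] = [5,6] − [4,6] + [4,5].
As a 14×7 matrix over Z this has rank 6, with invariant factors (1,1,1,1,1,1).

The boundary map ∂_3: C_3 → C_2 sends each 3-simplex σ to the alternating sum Σ_i (−1)^i (σ with its i-th vertex removed). For instance
  ∂[2,4,5,6] = [4,5,6] − [2,5,6] + [2,4,6] − [2,4,5].
The 7×1 boundary matrix has rank 1 and Smith normal form diag(1).

Reading off H_k = ker ∂_k / im ∂_{k+1}:

  H_0: rank C_0 − rank ∂_1 = 8 − 7 = 1, and the invariant factors of ∂_1 are all 1, so H_0 ≅ Z.
  H_1: rank ker ∂_1 − rank ∂_2 = (14 − 7) − 6 = 1, and the invariant factors of ∂_2 are all 1, so H_1 ≅ Z.
  H_2: rank ker ∂_2 − rank ∂_3 = (7 − 6) − 1 = 0, and the invariant factors of ∂_3 are all 1, so H_2 ≅ 0.
  H_3: rank ker ∂_3 − rank ∂_4 = (1 − 1) − 0 = 0, and there is no ∂_4, so H_3 ≅ 0.

H_0 ≅ Z,  H_1 ≅ Z,  H_2 = 0,  H_3 = 0.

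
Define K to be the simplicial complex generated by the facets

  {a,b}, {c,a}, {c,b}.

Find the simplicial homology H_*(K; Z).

We work with the vertex ordering a < b < c. The simplices of K, each written with vertices in increasing order, are:

  0-simplices (3): a, b, c
  1-simplices (3): ab, ac, bc

giving chain groups C_0 ≅ Z^3, C_1 ≅ Z^3.

The boundary map ∂_1: C_1 → C_0 maps an edge to its endpoints' difference, ∂[p,q] = q − p. For instance
  ∂ac = c − a.
As a 3×3 matrix over Z this has rank 2, with invariant factors (1,1).

From H_k ≅ ker(∂_k) / im(∂_{k+1}) we obtain:

  H_0: rank C_0 − rank ∂_1 = 3 − 2 = 1, and the invariant factors of ∂_1 are all 1, so H_0 = Z.
  H_1: rank ker ∂_1 − rank ∂_2 = (3 − 2) − 0 = 1, and there is no ∂_2, so H_1 = Z.

As a check, the Euler characteristic is 3 − 3 = 0, which agrees with 1 − 1 = 0.

H_0 = Z,  H_1 = Z.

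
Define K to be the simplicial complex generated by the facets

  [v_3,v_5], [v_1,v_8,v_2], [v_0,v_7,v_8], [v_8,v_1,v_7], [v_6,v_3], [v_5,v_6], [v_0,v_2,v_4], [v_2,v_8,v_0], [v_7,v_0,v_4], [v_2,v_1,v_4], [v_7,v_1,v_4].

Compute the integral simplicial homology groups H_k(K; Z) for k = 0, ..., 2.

H_0 = Z^2,  H_1 = Z,  H_2 = Z.

Take the total order v_0 < v_1 < v_2 < v_3 < v_4 < v_5 < v_6 < v_7 < v_8 on the vertex set. Then K (dimension 2) consists of the simplices:

  0-simplices (9): [v_0], [v_1], [v_2], [v_3], [v_4], [v_5], [v_6], [v_7], [v_8]
  1-simplices (15): (15 of them)
  2-simplices (8): [v_0,v_2,v_4], [v_0,v_2,v_8], [v_0,v_4,v_7], [v_0,v_7,v_8], [v_1,v_2,v_4], [v_1,v_2,v_8], [v_1,v_4,v_7], [v_1,v_7,v_8]

giving chain groups C_0 ≅ Z^9, C_1 ≅ Z^15, C_2 ≅ Z^8.

The boundary map ∂_1: C_1 → C_0 maps an edge to its endpoints' difference, ∂[p,q] = q − p.
The 9×15 boundary matrix has rank 7 and Smith normal form diag(1,1,1,1,1,1,1).

∂_2: C_2 → C_1 maps a triangle to the signed sum of its edges. For instance
  ∂[v_1,v_2,v_4] = [v_2,v_4] − [v_1,v_4] + [v_1,v_2],
  ∂[v_0,v_4,v_7] = [v_4,v_7] − [v_0,v_7] + [v_0,v_4].
As a 15×8 matrix over Z this has rank 7, with invariant factors (1,1,1,1,1,1,1).

Computing H_k = (kernel of ∂_k) / (image of ∂_{k+1}):

  H_0: rank C_0 − rank ∂_1 = 9 − 7 = 2, and the invariant factors of ∂_1 are all 1, so H_0 ≅ Z^2.
  H_1: rank ker ∂_1 − rank ∂_2 = (15 − 7) − 7 = 1, and the invariant factors of ∂_2 are all 1, so H_1 ≅ Z.
  H_2: rank ker ∂_2 − rank ∂_3 = (8 − 7) − 0 = 1, and there is no ∂_3, so H_2 ≅ Z.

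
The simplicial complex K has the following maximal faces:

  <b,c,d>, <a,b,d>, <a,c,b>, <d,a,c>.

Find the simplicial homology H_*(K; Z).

H_0 = Z,  H_1 = 0,  H_2 = Z.

Fix the vertex order a < b < c < d and write every simplex with vertices in increasing order. Then dim K = 2 and the simplices of K are:

  0-simplices (4): a, b, c, d
  1-simplices (6): ab, ac, ad, bc, bd, cd
  2-simplices (4): abc, abd, acd, bcd

giving chain groups C_0 ≅ Z^4, C_1 ≅ Z^6, C_2 ≅ Z^4.

Boundary ∂_1: C_1 → C_0 maps an edge to its endpoints' difference, ∂[p,q] = q − p. For instance
  ∂cd = d − c.
The 4×6 boundary matrix has rank 3 and Smith normal form diag(1,1,1).

∂_2: C_2 → C_1 sends each 2-simplex [p,q,r] to [q,r] − [p,r] + [p,q]. For instance
  ∂abd = bd − ad + ab,
  ∂acd = cd − ad + ac.
The 6×4 boundary matrix has rank 3 and Smith normal form diag(1,1,1).

Computing H_k = (kernel of ∂_k) / (image of ∂_{k+1}):

  H_0: rank C_0 − rank ∂_1 = 4 − 3 = 1, and the invariant factors of ∂_1 are all 1, so H_0 ≅ Z.
  H_1: rank ker ∂_1 − rank ∂_2 = (6 − 3) − 3 = 0, and the invariant factors of ∂_2 are all 1, so H_1 ≅ 0.
  H_2: rank ker ∂_2 − rank ∂_3 = (4 − 3) − 0 = 1, and there is no ∂_3, so H_2 ≅ Z.

As a check, the Euler characteristic is 4 − 6 + 4 = 2, which agrees with 1 − 0 + 1 = 2.
(K is a triangulation of the 2-sphere S^2.)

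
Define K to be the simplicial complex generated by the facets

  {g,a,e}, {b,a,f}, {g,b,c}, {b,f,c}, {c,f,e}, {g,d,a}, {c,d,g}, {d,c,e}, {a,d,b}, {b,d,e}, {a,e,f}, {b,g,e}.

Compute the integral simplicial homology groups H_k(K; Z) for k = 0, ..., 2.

We work with the vertex ordering a < b < c < d < e < f < g. The simplices of K, each written with vertices in increasing order, are:

  0-simplices (7): a, b, c, d, e, f, g
  1-simplices (18): ab, ad, ae, af, ag, bc, bd, be, bf, bg, cd, ce, cf, cg, de, dg, ef, eg
  2-simplices (12): abd, abf, adg, aef, aeg, bcf, bcg, bde, beg, cde, cdg, cef

so the chain groups are C_0 ≅ Z^7, C_1 ≅ Z^18, C_2 ≅ Z^12.

The boundary map ∂_1: C_1 → C_0 maps an edge to its endpoints' difference, ∂[p,q] = q − p. For instance
  ∂be = e − b.
The 7×18 boundary matrix has rank 6 and Smith normal form diag(1,1,1,1,1,1).

Boundary ∂_2: C_2 → C_1 acts by ∂[p,q,r] = [q,r] − [p,r] + [p,q]. For instance
  ∂cdg = dg − cg + cd,
  ∂aef = ef − af + ae.
This gives a 18×12 integer matrix of rank 12; reducing to Smith normal form yields diagonal entries (1,1,1,1,1,1,1,1,1,1,1,2).

Computing H_k = (kernel of ∂_k) / (image of ∂_{k+1}):

  H_0: rank C_0 − rank ∂_1 = 7 − 6 = 1, and the invariant factors of ∂_1 are all 1, so H_0 = Z.
  H_1: rank ker ∂_1 − rank ∂_2 = (18 − 6) − 12 = 0, and ∂_2 has invariant factor 2 > 1, so H_1 = Z/2.
  H_2: rank ker ∂_2 − rank ∂_3 = (12 − 12) − 0 = 0, and there is no ∂_3, so H_2 = 0.

As a check, the Euler characteristic is 7 − 18 + 12 = 1, which agrees with 1 − 0 + 0 = 1.

H_0 ≅ Z,  H_1 ≅ Z/2,  H_2 = 0.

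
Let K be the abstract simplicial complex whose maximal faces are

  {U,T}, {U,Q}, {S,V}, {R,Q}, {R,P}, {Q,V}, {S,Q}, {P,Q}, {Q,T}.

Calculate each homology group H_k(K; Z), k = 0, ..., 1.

H_0 = Z,  H_1 = Z^3.

Take the total order P < Q < R < S < T < U < V on the vertex set. Then K (dimension 1) consists of the simplices:

  0-simplices (7): P, Q, R, S, T, U, V
  1-simplices (9): PQ, PR, QR, QS, QT, QU, QV, SV, TU

giving chain groups C_0 ≅ Z^7, C_1 ≅ Z^9.

∂_1: C_1 → C_0 maps an edge to its endpoints' difference, ∂[p,q] = q − p.
The 7×9 boundary matrix has rank 6 and Smith normal form diag(1,1,1,1,1,1).

Reading off H_k = ker ∂_k / im ∂_{k+1}:

  H_0: rank C_0 − rank ∂_1 = 7 − 6 = 1, and the invariant factors of ∂_1 are all 1, so H_0 = Z.
  H_1: rank ker ∂_1 − rank ∂_2 = (9 − 6) − 0 = 3, and there is no ∂_2, so H_1 = Z^3.

As a check, the Euler characteristic is 7 − 9 = -2, which agrees with 1 − 3 = -2.
(K is a triangulation of a wedge of 3 circles.)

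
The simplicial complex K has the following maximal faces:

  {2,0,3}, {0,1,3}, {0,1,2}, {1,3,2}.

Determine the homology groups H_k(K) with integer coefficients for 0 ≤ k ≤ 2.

H_0 ≅ Z,  H_1 = 0,  H_2 ≅ Z.

Take the total order 0 < 1 < 2 < 3 on the vertex set. Then K (dimension 2) consists of the simplices:

  0-simplices (4): [0], [1], [2], [3]
  1-simplices (6): [0,1], [0,2], [0,3], [1,2], [1,3], [2,3]
  2-simplices (4): [0,1,2], [0,1,3], [0,2,3], [1,2,3]

giving chain groups C_0 ≅ Z^4, C_1 ≅ Z^6, C_2 ≅ Z^4.

The boundary map ∂_1: C_1 → C_0 sends each edge [p,q] (with p < q) to q − p. For instance
  ∂[2,3] = [3] − [2].
As a 4×6 matrix over Z this has rank 3, with invariant factors (1,1,1).

Boundary ∂_2: C_2 → C_1 acts by ∂[p,q,r] = [q,r] − [p,r] + [p,q]. For instance
  ∂[0,2,3] = [2,3] − [0,3] + [0,2],
  ∂[0,1,3] = [1,3] − [0,3] + [0,1].
The resulting 6×4 matrix has rank 3, and its Smith normal form has invariant factors (1,1,1).

Computing H_k = (kernel of ∂_k) / (image of ∂_{k+1}):

  H_0: rank C_0 − rank ∂_1 = 4 − 3 = 1, and the invariant factors of ∂_1 are all 1, so H_0 ≅ Z.
  H_1: rank ker ∂_1 − rank ∂_2 = (6 − 3) − 3 = 0, and the invariant factors of ∂_2 are all 1, so H_1 ≅ 0.
  H_2: rank ker ∂_2 − rank ∂_3 = (4 − 3) − 0 = 1, and there is no ∂_3, so H_2 ≅ Z.

As a check, the Euler characteristic is 4 − 6 + 4 = 2, which agrees with 1 − 0 + 1 = 2.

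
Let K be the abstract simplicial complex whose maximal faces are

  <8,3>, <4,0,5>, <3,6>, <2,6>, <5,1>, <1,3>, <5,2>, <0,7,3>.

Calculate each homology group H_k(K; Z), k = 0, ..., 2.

Fix the vertex order 0 < 1 < 2 < 3 < 4 < 5 < 6 < 7 < 8 and write every simplex with vertices in increasing order. Then dim K = 2 and the simplices of K are:

  0-simplices (9): [0], [1], [2], [3], [4], [5], [6], [7], [8]
  1-simplices (12): [0,3], [0,4], [0,5], [0,7], [1,3], [1,5], [2,5], [2,6], [3,6], [3,7], [3,8], [4,5]
  2-simplices (2): [0,3,7], [0,4,5]

giving chain groups C_0 ≅ Z^9, C_1 ≅ Z^12, C_2 ≅ Z^2.

∂_1: C_1 → C_0 maps an edge to its endpoints' difference, ∂[p,q] = q − p.
The resulting 9×12 matrix has rank 8, and its Smith normal form has invariant factors (1,1,1,1,1,1,1,1).

The boundary map ∂_2: C_2 → C_1 acts by ∂[p,q,r] = [q,r] − [p,r] + [p,q]. For instance
  ∂[0,3,7] = [3,7] − [0,7] + [0,3],
  ∂[0,4,5] = [4,5] − [0,5] + [0,4].
As a 12×2 matrix over Z this has rank 2, with invariant factors (1,1).

Reading off H_k = ker ∂_k / im ∂_{k+1}:

  H_0: rank C_0 − rank ∂_1 = 9 − 8 = 1, and the invariant factors of ∂_1 are all 1, so H_0 ≅ Z.
  H_1: rank ker ∂_1 − rank ∂_2 = (12 − 8) − 2 = 2, and the invariant factors of ∂_2 are all 1, so H_1 ≅ Z^2.
  H_2: rank ker ∂_2 − rank ∂_3 = (2 − 2) − 0 = 0, and there is no ∂_3, so H_2 ≅ 0.

As a check, the Euler characteristic is 9 − 12 + 2 = -1, which agrees with 1 − 2 + 0 = -1.

H_0 = Z,  H_1 = Z^2,  H_2 = 0.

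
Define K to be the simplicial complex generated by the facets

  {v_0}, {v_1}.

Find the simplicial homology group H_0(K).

H_0 ≅ Z^2.

We work with the vertex ordering v_0 < v_1. The simplices of K, each written with vertices in increasing order, are:

  0-simplices (2): [v_0], [v_1]

Hence C_0 ≅ Z^2.

Reading off H_k = ker ∂_k / im ∂_{k+1}:

  H_0: rank C_0 − rank ∂_1 = 2 − 0 = 2, and there is no ∂_1, so H_0 = Z^2.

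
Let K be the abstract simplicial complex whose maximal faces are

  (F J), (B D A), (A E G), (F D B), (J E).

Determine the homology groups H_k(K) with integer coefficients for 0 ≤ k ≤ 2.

H_0 ≅ Z,  H_1 ≅ Z,  H_2 = 0.

Take the total order A < B < D < E < F < G < J on the vertex set. Then K (dimension 2) consists of the simplices:

  0-simplices (7): A, B, D, E, F, G, J
  1-simplices (10): AB, AD, AE, AG, BD, BF, DF, EG, EJ, FJ
  2-simplices (3): ABD, AEG, BDF

Hence C_0 ≅ Z^7, C_1 ≅ Z^10, C_2 ≅ Z^3.

Boundary ∂_1: C_1 → C_0 is given by ∂[p,q] = [q] − [p]. For instance
  ∂AG = G − A.
As a 7×10 matrix over Z this has rank 6, with invariant factors (1,1,1,1,1,1).

∂_2: C_2 → C_1 sends each 2-simplex [p,q,r] to [q,r] − [p,r] + [p,q]. For instance
  ∂ABD = BD − AD + AB,
  ∂AEG = EG − AG + AE.
As a 10×3 matrix over Z this has rank 3, with invariant factors (1,1,1).

Computing H_k = (kernel of ∂_k) / (image of ∂_{k+1}):

  H_0: rank C_0 − rank ∂_1 = 7 − 6 = 1, and the invariant factors of ∂_1 are all 1, so H_0 ≅ Z.
  H_1: rank ker ∂_1 − rank ∂_2 = (10 − 6) − 3 = 1, and the invariant factors of ∂_2 are all 1, so H_1 ≅ Z.
  H_2: rank ker ∂_2 − rank ∂_3 = (3 − 3) − 0 = 0, and there is no ∂_3, so H_2 ≅ 0.

As a check, the Euler characteristic is 7 − 10 + 3 = 0, which agrees with 1 − 1 + 0 = 0.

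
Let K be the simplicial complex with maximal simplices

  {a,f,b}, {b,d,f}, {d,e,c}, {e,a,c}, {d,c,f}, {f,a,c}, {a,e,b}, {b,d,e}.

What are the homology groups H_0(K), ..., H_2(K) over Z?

H_0 ≅ Z,  H_1 = 0,  H_2 ≅ Z.

We work with the vertex ordering a < b < c < d < e < f. The simplices of K, each written with vertices in increasing order, are:

  0-simplices (6): a, b, c, d, e, f
  1-simplices (12): ab, ac, ae, af, bd, be, bf, cd, ce, cf, de, df
  2-simplices (8): abe, abf, ace, acf, bde, bdf, cde, cdf

Hence C_0 ≅ Z^6, C_1 ≅ Z^12, C_2 ≅ Z^8.

Boundary ∂_1: C_1 → C_0 sends each edge [p,q] (with p < q) to q − p.
The 6×12 boundary matrix has rank 5 and Smith normal form diag(1,1,1,1,1).

Boundary ∂_2: C_2 → C_1 sends each 2-simplex [p,q,r] to [q,r] − [p,r] + [p,q]. For instance
  ∂bdf = df − bf + bd,
  ∂cde = de − ce + cd.
This gives a 12×8 integer matrix of rank 7; reducing to Smith normal form yields diagonal entries (1,1,1,1,1,1,1).

From H_k ≅ ker(∂_k) / im(∂_{k+1}) we obtain:

  H_0: rank C_0 − rank ∂_1 = 6 − 5 = 1, and the invariant factors of ∂_1 are all 1, so H_0 ≅ Z.
  H_1: rank ker ∂_1 − rank ∂_2 = (12 − 5) − 7 = 0, and the invariant factors of ∂_2 are all 1, so H_1 ≅ 0.
  H_2: rank ker ∂_2 − rank ∂_3 = (8 − 7) − 0 = 1, and there is no ∂_3, so H_2 ≅ Z.

As a check, the Euler characteristic is 6 − 12 + 8 = 2, which agrees with 1 − 0 + 1 = 2.
(K is a triangulation of the 2-sphere S^2.)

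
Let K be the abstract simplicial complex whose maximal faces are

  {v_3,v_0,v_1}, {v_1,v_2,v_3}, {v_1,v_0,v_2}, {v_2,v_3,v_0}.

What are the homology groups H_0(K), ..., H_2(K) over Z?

H_0 ≅ Z,  H_1 = 0,  H_2 ≅ Z.

Take the total order v_0 < v_1 < v_2 < v_3 on the vertex set. Then K (dimension 2) consists of the simplices:

  0-simplices (4): [v_0], [v_1], [v_2], [v_3]
  1-simplices (6): [v_0,v_1], [v_0,v_2], [v_0,v_3], [v_1,v_2], [v_1,v_3], [v_2,v_3]
  2-simplices (4): [v_0,v_1,v_2], [v_0,v_1,v_3], [v_0,v_2,v_3], [v_1,v_2,v_3]

giving chain groups C_0 ≅ Z^4, C_1 ≅ Z^6, C_2 ≅ Z^4.

Boundary ∂_1: C_1 → C_0 is given by ∂[p,q] = [q] − [p]. For instance
  ∂[v_0,v_1] = [v_1] − [v_0].
This gives a 4×6 integer matrix of rank 3; reducing to Smith normal form yields diagonal entries (1,1,1).

The boundary map ∂_2: C_2 → C_1 sends each 2-simplex [p,q,r] to [q,r] − [p,r] + [p,q]. For instance
  ∂[v_1,v_2,v_3] = [v_2,v_3] − [v_1,v_3] + [v_1,v_2],
  ∂[v_0,v_1,v_2] = [v_1,v_2] − [v_0,v_2] + [v_0,v_1].
The 6×4 boundary matrix has rank 3 and Smith normal form diag(1,1,1).

Computing H_k = (kernel of ∂_k) / (image of ∂_{k+1}):

  H_0: rank C_0 − rank ∂_1 = 4 − 3 = 1, and the invariant factors of ∂_1 are all 1, so H_0 = Z.
  H_1: rank ker ∂_1 − rank ∂_2 = (6 − 3) − 3 = 0, and the invariant factors of ∂_2 are all 1, so H_1 = 0.
  H_2: rank ker ∂_2 − rank ∂_3 = (4 − 3) − 0 = 1, and there is no ∂_3, so H_2 = Z.

(K is a triangulation of the 2-sphere S^2.)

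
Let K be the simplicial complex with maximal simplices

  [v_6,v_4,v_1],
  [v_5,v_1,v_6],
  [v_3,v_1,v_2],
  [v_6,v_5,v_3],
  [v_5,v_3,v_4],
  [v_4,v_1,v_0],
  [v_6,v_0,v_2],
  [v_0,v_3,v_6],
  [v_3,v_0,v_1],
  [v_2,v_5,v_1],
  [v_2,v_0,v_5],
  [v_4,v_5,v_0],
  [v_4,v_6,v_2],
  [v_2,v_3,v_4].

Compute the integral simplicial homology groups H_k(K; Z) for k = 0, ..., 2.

H_0 ≅ Z,  H_1 ≅ Z^2,  H_2 ≅ Z.

We work with the vertex ordering v_0 < v_1 < v_2 < v_3 < v_4 < v_5 < v_6. The simplices of K, each written with vertices in increasing order, are:

  0-simplices (7): [v_0], [v_1], [v_2], [v_3], [v_4], [v_5], [v_6]
  1-simplices (21): (21 of them)
  2-simplices (14): (14 of them)

giving chain groups C_0 ≅ Z^7, C_1 ≅ Z^21, C_2 ≅ Z^14.

The boundary map ∂_1: C_1 → C_0 sends each edge [p,q] (with p < q) to q − p. For instance
  ∂[v_0,v_6] = [v_6] − [v_0].
The 7×21 boundary matrix has rank 6 and Smith normal form diag(1,1,1,1,1,1).

∂_2: C_2 → C_1 sends each 2-simplex [p,q,r] to [q,r] − [p,r] + [p,q]. For instance
  ∂[v_3,v_5,v_6] = [v_5,v_6] − [v_3,v_6] + [v_3,v_5],
  ∂[v_2,v_3,v_4] = [v_3,v_4] − [v_2,v_4] + [v_2,v_3].
As a 21×14 matrix over Z this has rank 13, with invariant factors (1,1,1,1,1,1,1,1,1,1,1,1,1).

Reading off H_k = ker ∂_k / im ∂_{k+1}:

  H_0: rank C_0 − rank ∂_1 = 7 − 6 = 1, and the invariant factors of ∂_1 are all 1, so H_0 ≅ Z.
  H_1: rank ker ∂_1 − rank ∂_2 = (21 − 6) − 13 = 2, and the invariant factors of ∂_2 are all 1, so H_1 ≅ Z^2.
  H_2: rank ker ∂_2 − rank ∂_3 = (14 − 13) − 0 = 1, and there is no ∂_3, so H_2 ≅ Z.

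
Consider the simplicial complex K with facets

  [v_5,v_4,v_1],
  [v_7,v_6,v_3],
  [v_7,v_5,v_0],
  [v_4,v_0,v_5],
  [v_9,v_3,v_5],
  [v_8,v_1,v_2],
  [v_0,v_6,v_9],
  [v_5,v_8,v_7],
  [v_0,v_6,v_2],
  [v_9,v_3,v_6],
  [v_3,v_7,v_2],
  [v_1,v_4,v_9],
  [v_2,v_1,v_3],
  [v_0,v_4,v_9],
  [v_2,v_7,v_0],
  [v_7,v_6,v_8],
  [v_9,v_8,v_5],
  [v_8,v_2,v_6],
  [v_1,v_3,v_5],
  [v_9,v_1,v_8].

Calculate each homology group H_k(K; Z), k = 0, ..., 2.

H_0 ≅ Z,  H_1 ≅ Z ⊕ Z/2,  H_2 = 0.

Take the total order v_0 < v_1 < v_2 < v_3 < v_4 < v_5 < v_6 < v_7 < v_8 < v_9 on the vertex set. Then K (dimension 2) consists of the simplices:

  0-simplices (10): [v_0], [v_1], [v_2], [v_3], [v_4], [v_5], [v_6], [v_7], [v_8], [v_9]
  1-simplices (30): (30 of them)
  2-simplices (20): (20 of them)

so the chain groups are C_0 ≅ Z^10, C_1 ≅ Z^30, C_2 ≅ Z^20.

Boundary ∂_1: C_1 → C_0 sends each edge [p,q] (with p < q) to q − p. For instance
  ∂[v_1,v_9] = [v_9] − [v_1].
As a 10×30 matrix over Z this has rank 9, with invariant factors (1,1,1,1,1,1,1,1,1).

∂_2: C_2 → C_1 sends each 2-simplex [p,q,r] to [q,r] − [p,r] + [p,q]. For instance
  ∂[v_5,v_7,v_8] = [v_7,v_8] − [v_5,v_8] + [v_5,v_7],
  ∂[v_0,v_6,v_9] = [v_6,v_9] − [v_0,v_9] + [v_0,v_6].
This gives a 30×20 integer matrix of rank 20; reducing to Smith normal form yields diagonal entries (1,1,1,1,1,1,1,1,1,1,1,1,1,1,1,1,1,1,1,2).

Now H_k = ker ∂_k / im ∂_{k+1}, so:

  H_0: rank C_0 − rank ∂_1 = 10 − 9 = 1, and the invariant factors of ∂_1 are all 1, so H_0 = Z.
  H_1: rank ker ∂_1 − rank ∂_2 = (30 − 9) − 20 = 1, and ∂_2 has invariant factor 2 > 1, so H_1 = Z ⊕ Z/2.
  H_2: rank ker ∂_2 − rank ∂_3 = (20 − 20) − 0 = 0, and there is no ∂_3, so H_2 = 0.

As a check, the Euler characteristic is 10 − 30 + 20 = 0, which agrees with 1 − 1 + 0 = 0.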